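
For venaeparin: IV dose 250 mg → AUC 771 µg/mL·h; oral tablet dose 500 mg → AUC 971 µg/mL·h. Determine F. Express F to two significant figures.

F = (AUC_ev / D_ev) / (AUC_iv / D_iv)
  = (971/500) / (771/250)
  = 1.942 / 3.084 = 0.6297

F = 0.63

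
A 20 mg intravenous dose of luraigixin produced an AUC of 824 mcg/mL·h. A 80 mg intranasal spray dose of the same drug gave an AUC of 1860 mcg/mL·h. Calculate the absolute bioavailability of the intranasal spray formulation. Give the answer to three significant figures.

F = 0.564

F = (AUC_ev / D_ev) / (AUC_iv / D_iv)
  = (1860/80) / (824/20)
  = 23.25 / 41.2 = 0.5643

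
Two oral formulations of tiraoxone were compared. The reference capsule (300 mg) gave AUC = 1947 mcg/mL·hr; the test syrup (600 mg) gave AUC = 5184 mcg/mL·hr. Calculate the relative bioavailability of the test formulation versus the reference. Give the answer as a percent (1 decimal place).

F_rel = 133.1%

F_rel = (AUC_test/D_test) / (AUC_ref/D_ref)
      = (5184/600) / (1947/300)
      = 8.64 / 6.49 = 1.3313 = 133.13%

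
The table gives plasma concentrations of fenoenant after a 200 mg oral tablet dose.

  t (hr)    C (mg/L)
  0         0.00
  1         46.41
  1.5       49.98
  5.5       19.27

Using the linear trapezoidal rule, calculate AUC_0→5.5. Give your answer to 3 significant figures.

Trapezoidal AUC_0→5.5:
  [0→1]: (0.00+46.41)/2 × 1 = 23.205
  [1→1.5]: (46.41+49.98)/2 × 0.5 = 24.0975
  [1.5→5.5]: (49.98+19.27)/2 × 4 = 138.5
  Sum = 185.8025 mg/L·hr

AUC = 186 mg/L·hr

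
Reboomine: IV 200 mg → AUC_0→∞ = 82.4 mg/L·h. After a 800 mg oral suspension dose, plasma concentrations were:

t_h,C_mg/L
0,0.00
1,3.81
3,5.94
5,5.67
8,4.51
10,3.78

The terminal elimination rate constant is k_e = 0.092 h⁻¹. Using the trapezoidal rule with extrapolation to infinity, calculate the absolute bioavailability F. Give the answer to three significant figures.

F = 0.267

Trapezoidal AUC_0→10 (oral suspension):
  [0→1]: (0.00+3.81)/2 × 1 = 1.905
  [1→3]: (3.81+5.94)/2 × 2 = 9.75
  [3→5]: (5.94+5.67)/2 × 2 = 11.61
  [5→8]: (5.67+4.51)/2 × 3 = 15.27
  [8→10]: (4.51+3.78)/2 × 2 = 8.29
  Sum = 46.825 mg/L·h
Tail: C_last/k_e = 3.78/0.092 = 41.087
AUC_0→∞ (oral suspension) = 46.825 + 41.087 = 87.912 mg/L·h
F = (AUC_ev/D_ev)/(AUC_iv/D_iv) = (87.912/800)/(82.4/200) = 0.10989/0.412 = 0.2667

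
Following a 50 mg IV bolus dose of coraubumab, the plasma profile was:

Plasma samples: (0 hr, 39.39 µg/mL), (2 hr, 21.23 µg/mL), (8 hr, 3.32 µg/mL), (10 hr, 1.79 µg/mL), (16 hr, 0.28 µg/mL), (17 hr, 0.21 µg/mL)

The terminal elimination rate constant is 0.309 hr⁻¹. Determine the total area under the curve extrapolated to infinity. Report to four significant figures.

AUC = 146.5 µg/mL·hr

Trapezoidal AUC_0→17:
  [0→2]: (39.39+21.23)/2 × 2 = 60.62
  [2→8]: (21.23+3.32)/2 × 6 = 73.65
  [8→10]: (3.32+1.79)/2 × 2 = 5.11
  [10→16]: (1.79+0.28)/2 × 6 = 6.21
  [16→17]: (0.28+0.21)/2 × 1 = 0.245
  Sum = 145.835 µg/mL·hr
Extrapolated tail: C_last / k_e = 0.21 / 0.309 = 0.680
AUC_0→∞ = 145.835 + 0.680 = 146.515 µg/mL·hr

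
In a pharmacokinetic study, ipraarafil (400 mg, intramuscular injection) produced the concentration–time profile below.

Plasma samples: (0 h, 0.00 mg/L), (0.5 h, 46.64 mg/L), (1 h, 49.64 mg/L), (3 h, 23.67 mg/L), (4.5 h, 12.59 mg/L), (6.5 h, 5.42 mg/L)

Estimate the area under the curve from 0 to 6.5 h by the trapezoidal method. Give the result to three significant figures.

AUC = 154 mg/L·h

Trapezoidal AUC_0→6.5:
  [0→0.5]: (0.00+46.64)/2 × 0.5 = 11.66
  [0.5→1]: (46.64+49.64)/2 × 0.5 = 24.07
  [1→3]: (49.64+23.67)/2 × 2 = 73.31
  [3→4.5]: (23.67+12.59)/2 × 1.5 = 27.195
  [4.5→6.5]: (12.59+5.42)/2 × 2 = 18.01
  Sum = 154.245 mg/L·h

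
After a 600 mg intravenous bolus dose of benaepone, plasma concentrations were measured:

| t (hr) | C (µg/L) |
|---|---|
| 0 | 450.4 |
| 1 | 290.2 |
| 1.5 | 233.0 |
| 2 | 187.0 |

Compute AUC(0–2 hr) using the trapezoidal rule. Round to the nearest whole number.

AUC = 606 µg/L·hr

Trapezoidal AUC_0→2:
  [0→1]: (450.4+290.2)/2 × 1 = 370.3
  [1→1.5]: (290.2+233.0)/2 × 0.5 = 130.8
  [1.5→2]: (233.0+187.0)/2 × 0.5 = 105.0
  Sum = 606.1 µg/L·hr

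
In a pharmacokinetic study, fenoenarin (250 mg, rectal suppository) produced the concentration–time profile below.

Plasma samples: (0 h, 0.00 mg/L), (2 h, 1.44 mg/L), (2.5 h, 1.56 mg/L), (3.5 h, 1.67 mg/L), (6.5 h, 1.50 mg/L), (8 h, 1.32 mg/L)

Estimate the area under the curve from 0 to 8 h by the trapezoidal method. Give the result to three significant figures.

AUC = 10.7 mg/L·h

Trapezoidal AUC_0→8:
  [0→2]: (0.00+1.44)/2 × 2 = 1.44
  [2→2.5]: (1.44+1.56)/2 × 0.5 = 0.75
  [2.5→3.5]: (1.56+1.67)/2 × 1 = 1.615
  [3.5→6.5]: (1.67+1.50)/2 × 3 = 4.755
  [6.5→8]: (1.50+1.32)/2 × 1.5 = 2.115
  Sum = 10.675 mg/L·h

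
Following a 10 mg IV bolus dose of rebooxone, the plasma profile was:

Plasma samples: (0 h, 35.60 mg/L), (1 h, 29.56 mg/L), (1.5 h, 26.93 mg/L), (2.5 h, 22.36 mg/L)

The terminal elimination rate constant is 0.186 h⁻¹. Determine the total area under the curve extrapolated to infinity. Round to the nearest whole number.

AUC = 192 mg/L·h

Trapezoidal AUC_0→2.5:
  [0→1]: (35.60+29.56)/2 × 1 = 32.58
  [1→1.5]: (29.56+26.93)/2 × 0.5 = 14.1225
  [1.5→2.5]: (26.93+22.36)/2 × 1 = 24.645
  Sum = 71.3475 mg/L·h
Extrapolated tail: C_last / k_e = 22.36 / 0.186 = 120.215
AUC_0→∞ = 71.3475 + 120.215 = 191.5625 mg/L·h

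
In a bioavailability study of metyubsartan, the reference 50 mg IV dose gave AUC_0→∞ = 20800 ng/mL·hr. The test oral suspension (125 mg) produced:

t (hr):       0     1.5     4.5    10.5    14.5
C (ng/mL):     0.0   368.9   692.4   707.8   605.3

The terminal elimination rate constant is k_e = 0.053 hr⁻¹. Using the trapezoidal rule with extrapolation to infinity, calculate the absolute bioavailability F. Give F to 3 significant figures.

F = 0.387

Trapezoidal AUC_0→14.5 (oral suspension):
  [0→1.5]: (0.0+368.9)/2 × 1.5 = 276.675
  [1.5→4.5]: (368.9+692.4)/2 × 3 = 1591.95
  [4.5→10.5]: (692.4+707.8)/2 × 6 = 4200.6
  [10.5→14.5]: (707.8+605.3)/2 × 4 = 2626.2
  Sum = 8695.425 ng/mL·hr
Tail: C_last/k_e = 605.3/0.053 = 11420.755
AUC_0→∞ (oral suspension) = 8695.425 + 11420.755 = 20116.18 ng/mL·hr
F = (AUC_ev/D_ev)/(AUC_iv/D_iv) = (20116.18/125)/(20800/50) = 160.92944/416 = 0.3868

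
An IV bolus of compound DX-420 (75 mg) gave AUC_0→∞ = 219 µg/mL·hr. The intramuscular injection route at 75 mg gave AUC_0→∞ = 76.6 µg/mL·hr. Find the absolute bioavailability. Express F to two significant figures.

F = 0.35

F = (AUC_ev / D_ev) / (AUC_iv / D_iv)
  = (76.6/75) / (219/75)
  = 1.02133 / 2.92 = 0.3498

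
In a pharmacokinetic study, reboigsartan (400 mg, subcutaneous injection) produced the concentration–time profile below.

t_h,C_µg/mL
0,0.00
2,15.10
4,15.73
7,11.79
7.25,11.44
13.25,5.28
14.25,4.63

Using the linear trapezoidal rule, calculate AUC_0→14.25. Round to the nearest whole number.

AUC = 145 µg/mL·h

Trapezoidal AUC_0→14.25:
  [0→2]: (0.00+15.10)/2 × 2 = 15.1
  [2→4]: (15.10+15.73)/2 × 2 = 30.83
  [4→7]: (15.73+11.79)/2 × 3 = 41.28
  [7→7.25]: (11.79+11.44)/2 × 0.25 = 2.90375
  [7.25→13.25]: (11.44+5.28)/2 × 6 = 50.16
  [13.25→14.25]: (5.28+4.63)/2 × 1 = 4.955
  Sum = 145.22875 µg/mL·h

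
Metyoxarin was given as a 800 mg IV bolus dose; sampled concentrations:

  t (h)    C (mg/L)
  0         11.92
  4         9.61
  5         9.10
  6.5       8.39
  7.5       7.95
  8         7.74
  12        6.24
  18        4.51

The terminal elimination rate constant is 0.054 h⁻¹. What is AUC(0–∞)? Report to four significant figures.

Trapezoidal AUC_0→18:
  [0→4]: (11.92+9.61)/2 × 4 = 43.06
  [4→5]: (9.61+9.10)/2 × 1 = 9.355
  [5→6.5]: (9.10+8.39)/2 × 1.5 = 13.1175
  [6.5→7.5]: (8.39+7.95)/2 × 1 = 8.17
  [7.5→8]: (7.95+7.74)/2 × 0.5 = 3.9225
  [8→12]: (7.74+6.24)/2 × 4 = 27.96
  [12→18]: (6.24+4.51)/2 × 6 = 32.25
  Sum = 137.835 mg/L·h
Extrapolated tail: C_last / k_e = 4.51 / 0.054 = 83.519
AUC_0→∞ = 137.835 + 83.519 = 221.354 mg/L·h

AUC = 221.4 mg/L·h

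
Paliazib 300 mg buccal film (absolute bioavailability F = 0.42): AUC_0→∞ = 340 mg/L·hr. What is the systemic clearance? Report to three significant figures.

CL = 0.371 L/hr

CL = F × Dose / AUC_0→∞
   = 0.42 × 300 / 340 = 0.370588 L/hr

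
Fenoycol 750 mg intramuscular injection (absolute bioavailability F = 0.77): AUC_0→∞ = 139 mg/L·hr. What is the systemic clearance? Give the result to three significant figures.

CL = F × Dose / AUC_0→∞
   = 0.77 × 750 / 139 = 4.15468 L/hr

CL = 4.15 L/hr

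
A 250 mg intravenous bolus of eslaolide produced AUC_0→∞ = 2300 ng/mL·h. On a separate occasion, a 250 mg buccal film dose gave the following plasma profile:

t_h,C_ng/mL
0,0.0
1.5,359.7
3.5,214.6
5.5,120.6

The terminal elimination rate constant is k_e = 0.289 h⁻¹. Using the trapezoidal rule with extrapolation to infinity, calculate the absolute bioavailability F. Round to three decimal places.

Trapezoidal AUC_0→5.5 (buccal film):
  [0→1.5]: (0.0+359.7)/2 × 1.5 = 269.775
  [1.5→3.5]: (359.7+214.6)/2 × 2 = 574.3
  [3.5→5.5]: (214.6+120.6)/2 × 2 = 335.2
  Sum = 1179.275 ng/mL·h
Tail: C_last/k_e = 120.6/0.289 = 417.301
AUC_0→∞ (buccal film) = 1179.275 + 417.301 = 1596.576 ng/mL·h
F = (AUC_ev/D_ev)/(AUC_iv/D_iv) = (1596.576/250)/(2300/250) = 6.386304/9.2 = 0.6942

F = 0.694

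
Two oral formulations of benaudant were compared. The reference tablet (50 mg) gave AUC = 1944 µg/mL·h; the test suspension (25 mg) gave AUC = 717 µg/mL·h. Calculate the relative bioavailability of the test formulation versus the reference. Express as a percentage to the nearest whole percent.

F_rel = 74%

F_rel = (AUC_test/D_test) / (AUC_ref/D_ref)
      = (717/25) / (1944/50)
      = 28.68 / 38.88 = 0.7377 = 73.77%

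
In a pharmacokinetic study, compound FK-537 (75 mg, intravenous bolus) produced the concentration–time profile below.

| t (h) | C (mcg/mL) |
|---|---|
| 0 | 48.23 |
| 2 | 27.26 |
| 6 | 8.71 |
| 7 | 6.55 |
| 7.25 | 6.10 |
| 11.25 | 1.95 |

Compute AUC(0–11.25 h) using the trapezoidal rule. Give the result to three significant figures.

Trapezoidal AUC_0→11.25:
  [0→2]: (48.23+27.26)/2 × 2 = 75.49
  [2→6]: (27.26+8.71)/2 × 4 = 71.94
  [6→7]: (8.71+6.55)/2 × 1 = 7.63
  [7→7.25]: (6.55+6.10)/2 × 0.25 = 1.58125
  [7.25→11.25]: (6.10+1.95)/2 × 4 = 16.1
  Sum = 172.74125 mcg/mL·h

AUC = 173 mcg/mL·h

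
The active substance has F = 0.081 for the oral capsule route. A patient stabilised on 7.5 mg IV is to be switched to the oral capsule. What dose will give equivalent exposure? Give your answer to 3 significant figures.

D_oral = 92.6 mg

For equal systemic exposure: F × D_ev = D_iv
D_ev = D_iv / F = 7.5 / 0.081 = 92.5926 mg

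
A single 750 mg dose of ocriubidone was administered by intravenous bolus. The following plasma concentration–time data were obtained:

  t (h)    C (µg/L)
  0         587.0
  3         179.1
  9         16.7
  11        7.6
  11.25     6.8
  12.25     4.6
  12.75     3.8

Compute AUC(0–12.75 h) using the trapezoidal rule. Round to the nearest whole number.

Trapezoidal AUC_0→12.75:
  [0→3]: (587.0+179.1)/2 × 3 = 1149.15
  [3→9]: (179.1+16.7)/2 × 6 = 587.4
  [9→11]: (16.7+7.6)/2 × 2 = 24.3
  [11→11.25]: (7.6+6.8)/2 × 0.25 = 1.8
  [11.25→12.25]: (6.8+4.6)/2 × 1 = 5.7
  [12.25→12.75]: (4.6+3.8)/2 × 0.5 = 2.1
  Sum = 1770.45 µg/L·h

AUC = 1770 µg/L·h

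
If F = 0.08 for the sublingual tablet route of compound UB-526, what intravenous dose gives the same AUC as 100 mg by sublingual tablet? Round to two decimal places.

Systemic exposure from an extravascular dose = F × D_ev, so the equivalent IV dose is F × D_ev.
D_iv = F × D_ev = 0.08 × 100 = 8 mg

D_iv = 8.00 mg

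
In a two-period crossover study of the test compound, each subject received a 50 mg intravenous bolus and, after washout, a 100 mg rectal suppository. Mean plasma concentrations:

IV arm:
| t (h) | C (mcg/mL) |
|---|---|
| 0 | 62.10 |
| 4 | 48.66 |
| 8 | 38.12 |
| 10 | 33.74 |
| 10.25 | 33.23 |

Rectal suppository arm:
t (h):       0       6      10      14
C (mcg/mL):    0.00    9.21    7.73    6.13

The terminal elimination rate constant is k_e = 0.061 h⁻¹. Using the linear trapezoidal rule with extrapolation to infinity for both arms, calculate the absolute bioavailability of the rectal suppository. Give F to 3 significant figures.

Trapezoidal AUC_0→10.25 (IV):
  [0→4]: (62.10+48.66)/2 × 4 = 221.52
  [4→8]: (48.66+38.12)/2 × 4 = 173.56
  [8→10]: (38.12+33.74)/2 × 2 = 71.86
  [10→10.25]: (33.74+33.23)/2 × 0.25 = 8.37125
  Sum = 475.31125 mcg/mL·h
IV tail: 33.23/0.061 = 544.754; AUC_iv,0→∞ = 475.31125 + 544.754 = 1020.06525 mcg/mL·h
Trapezoidal AUC_0→14 (rectal suppository):
  [0→6]: (0.00+9.21)/2 × 6 = 27.63
  [6→10]: (9.21+7.73)/2 × 4 = 33.88
  [10→14]: (7.73+6.13)/2 × 4 = 27.72
  Sum = 89.23 mcg/mL·h
rectal suppository tail: 6.13/0.061 = 100.492; AUC_ev,0→∞ = 89.23 + 100.492 = 189.722 mcg/mL·h
F = (AUC_ev/D_ev)/(AUC_iv/D_iv) = (189.722/100)/(1020.06525/50) = 1.89722/20.401305 = 0.0930

F = 0.0930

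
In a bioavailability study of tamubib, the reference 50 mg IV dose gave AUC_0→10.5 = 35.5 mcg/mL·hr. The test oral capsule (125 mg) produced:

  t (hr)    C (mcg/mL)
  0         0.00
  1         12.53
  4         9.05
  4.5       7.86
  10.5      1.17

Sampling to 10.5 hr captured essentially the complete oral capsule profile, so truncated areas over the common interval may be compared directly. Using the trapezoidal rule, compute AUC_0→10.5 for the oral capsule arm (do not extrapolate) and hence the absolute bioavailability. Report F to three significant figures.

F = 0.788

Trapezoidal AUC_0→10.5 (oral capsule):
  [0→1]: (0.00+12.53)/2 × 1 = 6.265
  [1→4]: (12.53+9.05)/2 × 3 = 32.37
  [4→4.5]: (9.05+7.86)/2 × 0.5 = 4.2275
  [4.5→10.5]: (7.86+1.17)/2 × 6 = 27.09
  Sum = 69.9525 mcg/mL·hr
F = (AUC_ev/D_ev)/(AUC_iv/D_iv) = (69.9525/125)/(35.5/50) = 0.55962/0.71 = 0.7882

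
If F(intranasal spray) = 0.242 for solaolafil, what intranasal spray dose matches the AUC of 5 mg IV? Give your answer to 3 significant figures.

For equal systemic exposure: F × D_ev = D_iv
D_ev = D_iv / F = 5 / 0.242 = 20.6612 mg

D_intranasal = 20.7 mg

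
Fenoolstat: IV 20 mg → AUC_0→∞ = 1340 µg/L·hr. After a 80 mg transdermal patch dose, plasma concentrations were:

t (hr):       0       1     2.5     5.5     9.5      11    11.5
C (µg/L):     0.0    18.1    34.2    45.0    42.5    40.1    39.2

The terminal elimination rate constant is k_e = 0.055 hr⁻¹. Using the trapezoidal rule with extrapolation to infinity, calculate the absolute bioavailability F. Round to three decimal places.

F = 0.212

Trapezoidal AUC_0→11.5 (transdermal patch):
  [0→1]: (0.0+18.1)/2 × 1 = 9.05
  [1→2.5]: (18.1+34.2)/2 × 1.5 = 39.225
  [2.5→5.5]: (34.2+45.0)/2 × 3 = 118.8
  [5.5→9.5]: (45.0+42.5)/2 × 4 = 175.0
  [9.5→11]: (42.5+40.1)/2 × 1.5 = 61.95
  [11→11.5]: (40.1+39.2)/2 × 0.5 = 19.825
  Sum = 423.85 µg/L·hr
Tail: C_last/k_e = 39.2/0.055 = 712.727
AUC_0→∞ (transdermal patch) = 423.85 + 712.727 = 1136.577 µg/L·hr
F = (AUC_ev/D_ev)/(AUC_iv/D_iv) = (1136.577/80)/(1340/20) = 14.2072/67 = 0.2120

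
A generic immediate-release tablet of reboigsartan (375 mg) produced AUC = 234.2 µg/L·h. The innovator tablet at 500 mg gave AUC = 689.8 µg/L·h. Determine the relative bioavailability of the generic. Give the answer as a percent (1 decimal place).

F_rel = (AUC_test/D_test) / (AUC_ref/D_ref)
      = (234.2/375) / (689.8/500)
      = 0.624533 / 1.3796 = 0.4527 = 45.27%

F_rel = 45.3%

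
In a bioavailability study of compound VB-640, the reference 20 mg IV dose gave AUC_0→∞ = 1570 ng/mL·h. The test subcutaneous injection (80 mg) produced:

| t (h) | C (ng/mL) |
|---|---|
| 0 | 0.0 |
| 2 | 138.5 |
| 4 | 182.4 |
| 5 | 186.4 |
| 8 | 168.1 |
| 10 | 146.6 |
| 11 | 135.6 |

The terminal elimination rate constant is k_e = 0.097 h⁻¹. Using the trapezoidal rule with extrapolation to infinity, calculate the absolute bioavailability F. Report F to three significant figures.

Trapezoidal AUC_0→11 (subcutaneous injection):
  [0→2]: (0.0+138.5)/2 × 2 = 138.5
  [2→4]: (138.5+182.4)/2 × 2 = 320.9
  [4→5]: (182.4+186.4)/2 × 1 = 184.4
  [5→8]: (186.4+168.1)/2 × 3 = 531.75
  [8→10]: (168.1+146.6)/2 × 2 = 314.7
  [10→11]: (146.6+135.6)/2 × 1 = 141.1
  Sum = 1631.35 ng/mL·h
Tail: C_last/k_e = 135.6/0.097 = 1397.938
AUC_0→∞ (subcutaneous injection) = 1631.35 + 1397.938 = 3029.288 ng/mL·h
F = (AUC_ev/D_ev)/(AUC_iv/D_iv) = (3029.288/80)/(1570/20) = 37.8661/78.5 = 0.4824

F = 0.482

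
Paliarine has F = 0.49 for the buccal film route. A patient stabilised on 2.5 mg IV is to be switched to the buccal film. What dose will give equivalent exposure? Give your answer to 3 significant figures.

For equal systemic exposure: F × D_ev = D_iv
D_ev = D_iv / F = 2.5 / 0.49 = 5.10204 mg

D_buccal = 5.10 mg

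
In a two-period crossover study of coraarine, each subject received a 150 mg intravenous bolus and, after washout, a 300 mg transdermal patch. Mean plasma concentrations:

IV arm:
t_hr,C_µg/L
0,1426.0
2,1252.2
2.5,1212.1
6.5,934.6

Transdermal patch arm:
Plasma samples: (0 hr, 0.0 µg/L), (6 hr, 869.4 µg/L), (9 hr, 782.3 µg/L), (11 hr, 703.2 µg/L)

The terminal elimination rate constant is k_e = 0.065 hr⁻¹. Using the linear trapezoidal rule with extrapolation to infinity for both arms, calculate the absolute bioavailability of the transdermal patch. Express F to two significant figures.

Trapezoidal AUC_0→6.5 (IV):
  [0→2]: (1426.0+1252.2)/2 × 2 = 2678.2
  [2→2.5]: (1252.2+1212.1)/2 × 0.5 = 616.075
  [2.5→6.5]: (1212.1+934.6)/2 × 4 = 4293.4
  Sum = 7587.675 µg/L·hr
IV tail: 934.6/0.065 = 14378.462; AUC_iv,0→∞ = 7587.675 + 14378.462 = 21966.137 µg/L·hr
Trapezoidal AUC_0→11 (transdermal patch):
  [0→6]: (0.0+869.4)/2 × 6 = 2608.2
  [6→9]: (869.4+782.3)/2 × 3 = 2477.55
  [9→11]: (782.3+703.2)/2 × 2 = 1485.5
  Sum = 6571.25 µg/L·hr
transdermal patch tail: 703.2/0.065 = 10818.462; AUC_ev,0→∞ = 6571.25 + 10818.462 = 17389.712 µg/L·hr
F = (AUC_ev/D_ev)/(AUC_iv/D_iv) = (17389.712/300)/(21966.137/150) = 57.9657/146.441 = 0.3958

F = 0.40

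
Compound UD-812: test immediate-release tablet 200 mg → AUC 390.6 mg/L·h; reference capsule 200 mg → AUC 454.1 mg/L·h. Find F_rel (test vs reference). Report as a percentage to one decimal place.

F_rel = 86.0%

F_rel = (AUC_test/D_test) / (AUC_ref/D_ref)
      = (390.6/200) / (454.1/200)
      = 1.953 / 2.2705 = 0.8602 = 86.02%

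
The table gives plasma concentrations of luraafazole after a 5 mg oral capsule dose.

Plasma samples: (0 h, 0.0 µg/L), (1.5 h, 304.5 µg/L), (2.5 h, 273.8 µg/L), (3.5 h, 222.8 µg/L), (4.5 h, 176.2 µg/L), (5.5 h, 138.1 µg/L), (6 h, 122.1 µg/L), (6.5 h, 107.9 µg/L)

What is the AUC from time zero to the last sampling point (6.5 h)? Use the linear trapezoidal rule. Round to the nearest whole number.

Trapezoidal AUC_0→6.5:
  [0→1.5]: (0.0+304.5)/2 × 1.5 = 228.375
  [1.5→2.5]: (304.5+273.8)/2 × 1 = 289.15
  [2.5→3.5]: (273.8+222.8)/2 × 1 = 248.3
  [3.5→4.5]: (222.8+176.2)/2 × 1 = 199.5
  [4.5→5.5]: (176.2+138.1)/2 × 1 = 157.15
  [5.5→6]: (138.1+122.1)/2 × 0.5 = 65.05
  [6→6.5]: (122.1+107.9)/2 × 0.5 = 57.5
  Sum = 1245.025 µg/L·h

AUC = 1245 µg/L·h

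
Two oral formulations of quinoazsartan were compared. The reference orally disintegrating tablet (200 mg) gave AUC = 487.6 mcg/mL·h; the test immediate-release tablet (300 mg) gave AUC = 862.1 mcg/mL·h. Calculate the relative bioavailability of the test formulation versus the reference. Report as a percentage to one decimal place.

F_rel = 117.9%

F_rel = (AUC_test/D_test) / (AUC_ref/D_ref)
      = (862.1/300) / (487.6/200)
      = 2.87367 / 2.438 = 1.1787 = 117.87%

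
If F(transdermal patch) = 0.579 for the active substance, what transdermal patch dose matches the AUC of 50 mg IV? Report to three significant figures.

D_transdermal = 86.4 mg

For equal systemic exposure: F × D_ev = D_iv
D_ev = D_iv / F = 50 / 0.579 = 86.3558 mg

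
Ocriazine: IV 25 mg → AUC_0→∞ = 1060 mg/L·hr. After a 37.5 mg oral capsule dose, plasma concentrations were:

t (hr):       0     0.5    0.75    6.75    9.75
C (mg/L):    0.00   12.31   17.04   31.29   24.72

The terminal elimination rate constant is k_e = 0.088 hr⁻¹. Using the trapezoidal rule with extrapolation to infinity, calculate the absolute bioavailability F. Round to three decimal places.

Trapezoidal AUC_0→9.75 (oral capsule):
  [0→0.5]: (0.00+12.31)/2 × 0.5 = 3.0775
  [0.5→0.75]: (12.31+17.04)/2 × 0.25 = 3.66875
  [0.75→6.75]: (17.04+31.29)/2 × 6 = 144.99
  [6.75→9.75]: (31.29+24.72)/2 × 3 = 84.015
  Sum = 235.75125 mg/L·hr
Tail: C_last/k_e = 24.72/0.088 = 280.909
AUC_0→∞ (oral capsule) = 235.75125 + 280.909 = 516.66025 mg/L·hr
F = (AUC_ev/D_ev)/(AUC_iv/D_iv) = (516.66025/37.5)/(1060/25) = 13.7776/42.4 = 0.3249

F = 0.325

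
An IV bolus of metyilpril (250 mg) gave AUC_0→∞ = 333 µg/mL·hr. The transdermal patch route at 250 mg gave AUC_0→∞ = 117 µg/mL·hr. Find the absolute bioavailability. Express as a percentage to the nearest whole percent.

F = (AUC_ev / D_ev) / (AUC_iv / D_iv)
  = (117/250) / (333/250)
  = 0.468 / 1.332 = 0.3514
  = 35.14%

F = 35%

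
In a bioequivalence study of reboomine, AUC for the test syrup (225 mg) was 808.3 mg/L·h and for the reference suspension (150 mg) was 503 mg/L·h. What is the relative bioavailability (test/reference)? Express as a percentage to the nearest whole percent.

F_rel = (AUC_test/D_test) / (AUC_ref/D_ref)
      = (808.3/225) / (503/150)
      = 3.59244 / 3.35333 = 1.0713 = 107.13%

F_rel = 107%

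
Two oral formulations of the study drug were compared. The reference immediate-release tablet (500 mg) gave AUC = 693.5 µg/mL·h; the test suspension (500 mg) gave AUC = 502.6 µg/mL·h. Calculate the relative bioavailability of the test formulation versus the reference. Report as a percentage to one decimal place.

F_rel = (AUC_test/D_test) / (AUC_ref/D_ref)
      = (502.6/500) / (693.5/500)
      = 1.0052 / 1.387 = 0.7247 = 72.47%

F_rel = 72.5%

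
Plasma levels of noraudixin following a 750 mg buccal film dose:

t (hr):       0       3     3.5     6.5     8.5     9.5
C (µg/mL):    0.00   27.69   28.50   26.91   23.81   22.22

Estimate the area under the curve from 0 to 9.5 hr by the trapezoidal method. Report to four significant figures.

AUC = 212.4 µg/mL·hr

Trapezoidal AUC_0→9.5:
  [0→3]: (0.00+27.69)/2 × 3 = 41.535
  [3→3.5]: (27.69+28.50)/2 × 0.5 = 14.0475
  [3.5→6.5]: (28.50+26.91)/2 × 3 = 83.115
  [6.5→8.5]: (26.91+23.81)/2 × 2 = 50.72
  [8.5→9.5]: (23.81+22.22)/2 × 1 = 23.015
  Sum = 212.4325 µg/mL·hr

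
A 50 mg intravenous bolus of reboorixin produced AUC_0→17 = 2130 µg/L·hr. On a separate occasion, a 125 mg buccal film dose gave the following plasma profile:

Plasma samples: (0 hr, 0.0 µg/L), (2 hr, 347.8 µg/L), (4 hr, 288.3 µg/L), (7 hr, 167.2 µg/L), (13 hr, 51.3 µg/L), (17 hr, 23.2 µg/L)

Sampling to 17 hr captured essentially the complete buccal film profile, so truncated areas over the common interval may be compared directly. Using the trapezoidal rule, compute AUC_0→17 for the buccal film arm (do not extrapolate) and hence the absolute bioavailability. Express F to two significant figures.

F = 0.46

Trapezoidal AUC_0→17 (buccal film):
  [0→2]: (0.0+347.8)/2 × 2 = 347.8
  [2→4]: (347.8+288.3)/2 × 2 = 636.1
  [4→7]: (288.3+167.2)/2 × 3 = 683.25
  [7→13]: (167.2+51.3)/2 × 6 = 655.5
  [13→17]: (51.3+23.2)/2 × 4 = 149.0
  Sum = 2471.65 µg/L·hr
F = (AUC_ev/D_ev)/(AUC_iv/D_iv) = (2471.65/125)/(2130/50) = 19.7732/42.6 = 0.4642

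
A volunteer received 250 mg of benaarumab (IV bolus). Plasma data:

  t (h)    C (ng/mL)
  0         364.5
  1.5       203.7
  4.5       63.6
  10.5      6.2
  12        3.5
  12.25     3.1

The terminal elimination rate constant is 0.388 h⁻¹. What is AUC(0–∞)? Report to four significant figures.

AUC = 1053 ng/mL·h

Trapezoidal AUC_0→12.25:
  [0→1.5]: (364.5+203.7)/2 × 1.5 = 426.15
  [1.5→4.5]: (203.7+63.6)/2 × 3 = 400.95
  [4.5→10.5]: (63.6+6.2)/2 × 6 = 209.4
  [10.5→12]: (6.2+3.5)/2 × 1.5 = 7.275
  [12→12.25]: (3.5+3.1)/2 × 0.25 = 0.825
  Sum = 1044.6 ng/mL·h
Extrapolated tail: C_last / k_e = 3.1 / 0.388 = 7.990
AUC_0→∞ = 1044.6 + 7.990 = 1052.59 ng/mL·h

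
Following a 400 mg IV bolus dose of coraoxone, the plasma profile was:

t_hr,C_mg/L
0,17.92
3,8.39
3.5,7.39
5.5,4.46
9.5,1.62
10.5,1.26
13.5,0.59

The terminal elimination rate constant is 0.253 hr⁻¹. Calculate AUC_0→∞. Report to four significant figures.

AUC = 73.97 mg/L·hr

Trapezoidal AUC_0→13.5:
  [0→3]: (17.92+8.39)/2 × 3 = 39.465
  [3→3.5]: (8.39+7.39)/2 × 0.5 = 3.945
  [3.5→5.5]: (7.39+4.46)/2 × 2 = 11.85
  [5.5→9.5]: (4.46+1.62)/2 × 4 = 12.16
  [9.5→10.5]: (1.62+1.26)/2 × 1 = 1.44
  [10.5→13.5]: (1.26+0.59)/2 × 3 = 2.775
  Sum = 71.635 mg/L·hr
Extrapolated tail: C_last / k_e = 0.59 / 0.253 = 2.332
AUC_0→∞ = 71.635 + 2.332 = 73.967 mg/L·hr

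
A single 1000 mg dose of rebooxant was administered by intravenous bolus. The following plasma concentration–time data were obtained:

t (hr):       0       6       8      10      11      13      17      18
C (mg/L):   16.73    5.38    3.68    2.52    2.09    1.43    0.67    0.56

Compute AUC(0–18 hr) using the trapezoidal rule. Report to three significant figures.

AUC = 92.2 mg/L·hr

Trapezoidal AUC_0→18:
  [0→6]: (16.73+5.38)/2 × 6 = 66.33
  [6→8]: (5.38+3.68)/2 × 2 = 9.06
  [8→10]: (3.68+2.52)/2 × 2 = 6.2
  [10→11]: (2.52+2.09)/2 × 1 = 2.305
  [11→13]: (2.09+1.43)/2 × 2 = 3.52
  [13→17]: (1.43+0.67)/2 × 4 = 4.2
  [17→18]: (0.67+0.56)/2 × 1 = 0.615
  Sum = 92.23 mg/L·hr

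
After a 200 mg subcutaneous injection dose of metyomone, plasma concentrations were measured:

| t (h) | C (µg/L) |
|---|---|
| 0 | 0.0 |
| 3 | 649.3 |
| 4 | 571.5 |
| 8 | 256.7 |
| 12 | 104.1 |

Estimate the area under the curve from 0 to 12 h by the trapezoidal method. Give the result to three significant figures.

AUC = 3960 µg/L·h

Trapezoidal AUC_0→12:
  [0→3]: (0.0+649.3)/2 × 3 = 973.95
  [3→4]: (649.3+571.5)/2 × 1 = 610.4
  [4→8]: (571.5+256.7)/2 × 4 = 1656.4
  [8→12]: (256.7+104.1)/2 × 4 = 721.6
  Sum = 3962.35 µg/L·h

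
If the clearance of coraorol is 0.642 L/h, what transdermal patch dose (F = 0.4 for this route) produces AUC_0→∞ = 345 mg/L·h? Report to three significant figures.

Dose = 554 mg

Dose = CL × AUC_0→∞ / F
     = 0.642 × 345 / 0.4 = 553.725 mg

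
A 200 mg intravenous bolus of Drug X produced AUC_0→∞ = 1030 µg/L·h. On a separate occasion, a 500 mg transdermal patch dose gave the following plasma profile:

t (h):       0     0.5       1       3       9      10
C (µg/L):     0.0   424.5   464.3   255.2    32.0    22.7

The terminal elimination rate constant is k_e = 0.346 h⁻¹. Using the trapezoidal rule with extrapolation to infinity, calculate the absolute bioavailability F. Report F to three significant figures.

Trapezoidal AUC_0→10 (transdermal patch):
  [0→0.5]: (0.0+424.5)/2 × 0.5 = 106.125
  [0.5→1]: (424.5+464.3)/2 × 0.5 = 222.2
  [1→3]: (464.3+255.2)/2 × 2 = 719.5
  [3→9]: (255.2+32.0)/2 × 6 = 861.6
  [9→10]: (32.0+22.7)/2 × 1 = 27.35
  Sum = 1936.775 µg/L·h
Tail: C_last/k_e = 22.7/0.346 = 65.607
AUC_0→∞ (transdermal patch) = 1936.775 + 65.607 = 2002.382 µg/L·h
F = (AUC_ev/D_ev)/(AUC_iv/D_iv) = (2002.382/500)/(1030/200) = 4.004764/5.15 = 0.7776

F = 0.778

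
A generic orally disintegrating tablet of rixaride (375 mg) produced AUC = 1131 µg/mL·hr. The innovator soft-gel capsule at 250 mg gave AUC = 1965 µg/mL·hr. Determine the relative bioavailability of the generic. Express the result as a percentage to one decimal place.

F_rel = (AUC_test/D_test) / (AUC_ref/D_ref)
      = (1131/375) / (1965/250)
      = 3.016 / 7.86 = 0.3837 = 38.37%

F_rel = 38.4%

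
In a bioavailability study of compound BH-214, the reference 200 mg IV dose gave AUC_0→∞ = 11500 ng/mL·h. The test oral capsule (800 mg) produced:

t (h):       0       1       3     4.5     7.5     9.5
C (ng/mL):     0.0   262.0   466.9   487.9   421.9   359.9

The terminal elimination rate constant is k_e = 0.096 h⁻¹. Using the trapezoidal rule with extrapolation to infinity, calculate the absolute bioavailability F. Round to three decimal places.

Trapezoidal AUC_0→9.5 (oral capsule):
  [0→1]: (0.0+262.0)/2 × 1 = 131.0
  [1→3]: (262.0+466.9)/2 × 2 = 728.9
  [3→4.5]: (466.9+487.9)/2 × 1.5 = 716.1
  [4.5→7.5]: (487.9+421.9)/2 × 3 = 1364.7
  [7.5→9.5]: (421.9+359.9)/2 × 2 = 781.8
  Sum = 3722.5 ng/mL·h
Tail: C_last/k_e = 359.9/0.096 = 3748.958
AUC_0→∞ (oral capsule) = 3722.5 + 3748.958 = 7471.458 ng/mL·h
F = (AUC_ev/D_ev)/(AUC_iv/D_iv) = (7471.458/800)/(11500/200) = 9.3393225/57.5 = 0.1624

F = 0.162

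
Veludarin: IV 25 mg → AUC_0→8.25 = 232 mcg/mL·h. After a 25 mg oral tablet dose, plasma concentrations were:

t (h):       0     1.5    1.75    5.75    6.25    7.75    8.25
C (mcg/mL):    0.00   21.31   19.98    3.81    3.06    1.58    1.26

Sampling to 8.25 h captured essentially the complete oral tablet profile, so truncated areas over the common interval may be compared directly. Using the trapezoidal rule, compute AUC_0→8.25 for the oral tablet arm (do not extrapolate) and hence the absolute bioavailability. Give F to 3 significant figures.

Trapezoidal AUC_0→8.25 (oral tablet):
  [0→1.5]: (0.00+21.31)/2 × 1.5 = 15.9825
  [1.5→1.75]: (21.31+19.98)/2 × 0.25 = 5.16125
  [1.75→5.75]: (19.98+3.81)/2 × 4 = 47.58
  [5.75→6.25]: (3.81+3.06)/2 × 0.5 = 1.7175
  [6.25→7.75]: (3.06+1.58)/2 × 1.5 = 3.48
  [7.75→8.25]: (1.58+1.26)/2 × 0.5 = 0.71
  Sum = 74.63125 mcg/mL·h
F = (AUC_ev/D_ev)/(AUC_iv/D_iv) = (74.63125/25)/(232/25) = 2.98525/9.28 = 0.3217

F = 0.322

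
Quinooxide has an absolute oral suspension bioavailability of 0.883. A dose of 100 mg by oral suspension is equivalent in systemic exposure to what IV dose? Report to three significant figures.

D_iv = 88.3 mg

Systemic exposure from an extravascular dose = F × D_ev, so the equivalent IV dose is F × D_ev.
D_iv = F × D_ev = 0.883 × 100 = 88.3 mg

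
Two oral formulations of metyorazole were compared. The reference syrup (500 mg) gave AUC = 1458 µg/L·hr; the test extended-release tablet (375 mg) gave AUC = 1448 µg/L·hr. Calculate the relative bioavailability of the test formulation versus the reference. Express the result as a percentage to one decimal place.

F_rel = (AUC_test/D_test) / (AUC_ref/D_ref)
      = (1448/375) / (1458/500)
      = 3.86133 / 2.916 = 1.3242 = 132.42%

F_rel = 132.4%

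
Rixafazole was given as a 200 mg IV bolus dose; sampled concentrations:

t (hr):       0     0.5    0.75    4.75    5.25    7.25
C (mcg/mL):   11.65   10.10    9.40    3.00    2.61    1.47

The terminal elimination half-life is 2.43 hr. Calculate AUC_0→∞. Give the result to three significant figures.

AUC = 43.3 mcg/mL·hr

Trapezoidal AUC_0→7.25:
  [0→0.5]: (11.65+10.10)/2 × 0.5 = 5.4375
  [0.5→0.75]: (10.10+9.40)/2 × 0.25 = 2.4375
  [0.75→4.75]: (9.40+3.00)/2 × 4 = 24.8
  [4.75→5.25]: (3.00+2.61)/2 × 0.5 = 1.4025
  [5.25→7.25]: (2.61+1.47)/2 × 2 = 4.08
  Sum = 38.1575 mcg/mL·hr
k_e = ln2 / t½ = 0.693147 / 2.43 = 0.2852 hr^-1
Extrapolated tail: C_last / k_e = 1.47 / 0.2852 = 5.154
AUC_0→∞ = 38.1575 + 5.154 = 43.3115 mcg/mL·hr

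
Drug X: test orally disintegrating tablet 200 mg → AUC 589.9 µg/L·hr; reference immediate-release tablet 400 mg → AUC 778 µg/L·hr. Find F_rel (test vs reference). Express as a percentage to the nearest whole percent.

F_rel = (AUC_test/D_test) / (AUC_ref/D_ref)
      = (589.9/200) / (778/400)
      = 2.9495 / 1.945 = 1.5165 = 151.65%

F_rel = 152%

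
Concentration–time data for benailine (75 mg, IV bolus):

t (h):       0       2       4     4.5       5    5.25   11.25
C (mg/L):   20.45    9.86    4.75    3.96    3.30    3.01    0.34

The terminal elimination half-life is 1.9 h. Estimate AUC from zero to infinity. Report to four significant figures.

AUC = 60.68 mg/L·h

Trapezoidal AUC_0→11.25:
  [0→2]: (20.45+9.86)/2 × 2 = 30.31
  [2→4]: (9.86+4.75)/2 × 2 = 14.61
  [4→4.5]: (4.75+3.96)/2 × 0.5 = 2.1775
  [4.5→5]: (3.96+3.30)/2 × 0.5 = 1.815
  [5→5.25]: (3.30+3.01)/2 × 0.25 = 0.78875
  [5.25→11.25]: (3.01+0.34)/2 × 6 = 10.05
  Sum = 59.75125 mg/L·h
k_e = ln2 / t½ = 0.693147 / 1.9 = 0.3648 h^-1
Extrapolated tail: C_last / k_e = 0.34 / 0.3648 = 0.932
AUC_0→∞ = 59.75125 + 0.932 = 60.68325 mg/L·h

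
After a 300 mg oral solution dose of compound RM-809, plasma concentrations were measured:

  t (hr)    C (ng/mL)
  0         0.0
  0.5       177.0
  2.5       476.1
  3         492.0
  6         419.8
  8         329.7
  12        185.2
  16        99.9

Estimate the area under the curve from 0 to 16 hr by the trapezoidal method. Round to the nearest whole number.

Trapezoidal AUC_0→16:
  [0→0.5]: (0.0+177.0)/2 × 0.5 = 44.25
  [0.5→2.5]: (177.0+476.1)/2 × 2 = 653.1
  [2.5→3]: (476.1+492.0)/2 × 0.5 = 242.025
  [3→6]: (492.0+419.8)/2 × 3 = 1367.7
  [6→8]: (419.8+329.7)/2 × 2 = 749.5
  [8→12]: (329.7+185.2)/2 × 4 = 1029.8
  [12→16]: (185.2+99.9)/2 × 4 = 570.2
  Sum = 4656.575 ng/mL·hr

AUC = 4657 ng/mL·hr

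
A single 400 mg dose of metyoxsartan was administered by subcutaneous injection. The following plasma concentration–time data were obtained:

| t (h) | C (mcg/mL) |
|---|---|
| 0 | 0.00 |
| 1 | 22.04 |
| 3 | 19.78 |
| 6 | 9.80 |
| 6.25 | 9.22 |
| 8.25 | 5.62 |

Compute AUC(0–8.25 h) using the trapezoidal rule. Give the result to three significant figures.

AUC = 114 mcg/mL·h

Trapezoidal AUC_0→8.25:
  [0→1]: (0.00+22.04)/2 × 1 = 11.02
  [1→3]: (22.04+19.78)/2 × 2 = 41.82
  [3→6]: (19.78+9.80)/2 × 3 = 44.37
  [6→6.25]: (9.80+9.22)/2 × 0.25 = 2.3775
  [6.25→8.25]: (9.22+5.62)/2 × 2 = 14.84
  Sum = 114.4275 mcg/mL·h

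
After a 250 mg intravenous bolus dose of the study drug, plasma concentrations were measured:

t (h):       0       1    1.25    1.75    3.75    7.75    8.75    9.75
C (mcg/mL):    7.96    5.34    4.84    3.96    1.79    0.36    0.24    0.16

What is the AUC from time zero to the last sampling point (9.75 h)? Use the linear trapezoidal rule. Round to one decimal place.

Trapezoidal AUC_0→9.75:
  [0→1]: (7.96+5.34)/2 × 1 = 6.65
  [1→1.25]: (5.34+4.84)/2 × 0.25 = 1.2725
  [1.25→1.75]: (4.84+3.96)/2 × 0.5 = 2.2
  [1.75→3.75]: (3.96+1.79)/2 × 2 = 5.75
  [3.75→7.75]: (1.79+0.36)/2 × 4 = 4.3
  [7.75→8.75]: (0.36+0.24)/2 × 1 = 0.3
  [8.75→9.75]: (0.24+0.16)/2 × 1 = 0.2
  Sum = 20.6725 mcg/mL·h

AUC = 20.7 mcg/mL·h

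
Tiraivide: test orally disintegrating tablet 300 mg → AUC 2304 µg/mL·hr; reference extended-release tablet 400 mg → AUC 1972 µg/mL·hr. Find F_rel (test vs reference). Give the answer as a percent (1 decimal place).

F_rel = 155.8%

F_rel = (AUC_test/D_test) / (AUC_ref/D_ref)
      = (2304/300) / (1972/400)
      = 7.68 / 4.93 = 1.5578 = 155.78%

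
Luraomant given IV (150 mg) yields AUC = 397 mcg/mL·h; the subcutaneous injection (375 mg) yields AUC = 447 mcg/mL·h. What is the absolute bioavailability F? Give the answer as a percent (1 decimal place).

F = 45.0%

F = (AUC_ev / D_ev) / (AUC_iv / D_iv)
  = (447/375) / (397/150)
  = 1.192 / 2.64667 = 0.4504
  = 45.04%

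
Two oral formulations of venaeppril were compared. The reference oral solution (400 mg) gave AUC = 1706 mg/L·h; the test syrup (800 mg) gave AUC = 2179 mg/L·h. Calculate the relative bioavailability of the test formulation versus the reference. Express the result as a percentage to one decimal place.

F_rel = (AUC_test/D_test) / (AUC_ref/D_ref)
      = (2179/800) / (1706/400)
      = 2.72375 / 4.265 = 0.6386 = 63.86%

F_rel = 63.9%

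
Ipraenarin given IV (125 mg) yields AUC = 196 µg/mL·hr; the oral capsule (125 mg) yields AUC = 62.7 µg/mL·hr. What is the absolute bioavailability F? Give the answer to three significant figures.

F = 0.320

F = (AUC_ev / D_ev) / (AUC_iv / D_iv)
  = (62.7/125) / (196/125)
  = 0.5016 / 1.568 = 0.3199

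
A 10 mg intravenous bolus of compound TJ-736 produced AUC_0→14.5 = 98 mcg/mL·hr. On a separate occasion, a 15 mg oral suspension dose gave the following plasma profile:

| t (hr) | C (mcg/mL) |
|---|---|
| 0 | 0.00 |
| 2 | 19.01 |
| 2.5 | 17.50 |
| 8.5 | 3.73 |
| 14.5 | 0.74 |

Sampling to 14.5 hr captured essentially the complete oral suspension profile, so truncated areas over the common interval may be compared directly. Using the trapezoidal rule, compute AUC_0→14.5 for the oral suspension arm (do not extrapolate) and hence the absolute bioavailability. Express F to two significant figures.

Trapezoidal AUC_0→14.5 (oral suspension):
  [0→2]: (0.00+19.01)/2 × 2 = 19.01
  [2→2.5]: (19.01+17.50)/2 × 0.5 = 9.1275
  [2.5→8.5]: (17.50+3.73)/2 × 6 = 63.69
  [8.5→14.5]: (3.73+0.74)/2 × 6 = 13.41
  Sum = 105.2375 mcg/mL·hr
F = (AUC_ev/D_ev)/(AUC_iv/D_iv) = (105.2375/15)/(98/10) = 7.01583/9.8 = 0.7159

F = 0.72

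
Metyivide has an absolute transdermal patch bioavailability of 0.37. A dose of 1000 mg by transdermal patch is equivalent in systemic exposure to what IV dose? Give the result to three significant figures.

D_iv = 370 mg

Systemic exposure from an extravascular dose = F × D_ev, so the equivalent IV dose is F × D_ev.
D_iv = F × D_ev = 0.37 × 1000 = 370 mg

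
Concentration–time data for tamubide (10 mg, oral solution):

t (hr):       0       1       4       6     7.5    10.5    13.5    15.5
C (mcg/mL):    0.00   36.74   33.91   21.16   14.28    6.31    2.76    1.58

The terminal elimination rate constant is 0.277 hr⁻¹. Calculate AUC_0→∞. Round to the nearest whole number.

AUC = 261 mcg/mL·hr

Trapezoidal AUC_0→15.5:
  [0→1]: (0.00+36.74)/2 × 1 = 18.37
  [1→4]: (36.74+33.91)/2 × 3 = 105.975
  [4→6]: (33.91+21.16)/2 × 2 = 55.07
  [6→7.5]: (21.16+14.28)/2 × 1.5 = 26.58
  [7.5→10.5]: (14.28+6.31)/2 × 3 = 30.885
  [10.5→13.5]: (6.31+2.76)/2 × 3 = 13.605
  [13.5→15.5]: (2.76+1.58)/2 × 2 = 4.34
  Sum = 254.825 mcg/mL·hr
Extrapolated tail: C_last / k_e = 1.58 / 0.277 = 5.704
AUC_0→∞ = 254.825 + 5.704 = 260.529 mcg/mL·hr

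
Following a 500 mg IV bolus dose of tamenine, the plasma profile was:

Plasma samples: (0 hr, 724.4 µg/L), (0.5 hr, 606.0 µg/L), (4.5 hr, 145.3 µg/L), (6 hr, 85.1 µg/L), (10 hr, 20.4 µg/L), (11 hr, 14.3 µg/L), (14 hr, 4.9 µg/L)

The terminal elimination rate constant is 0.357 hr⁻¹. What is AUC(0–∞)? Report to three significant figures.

Trapezoidal AUC_0→14:
  [0→0.5]: (724.4+606.0)/2 × 0.5 = 332.6
  [0.5→4.5]: (606.0+145.3)/2 × 4 = 1502.6
  [4.5→6]: (145.3+85.1)/2 × 1.5 = 172.8
  [6→10]: (85.1+20.4)/2 × 4 = 211.0
  [10→11]: (20.4+14.3)/2 × 1 = 17.35
  [11→14]: (14.3+4.9)/2 × 3 = 28.8
  Sum = 2265.15 µg/L·hr
Extrapolated tail: C_last / k_e = 4.9 / 0.357 = 13.725
AUC_0→∞ = 2265.15 + 13.725 = 2278.875 µg/L·hr

AUC = 2280 µg/L·hr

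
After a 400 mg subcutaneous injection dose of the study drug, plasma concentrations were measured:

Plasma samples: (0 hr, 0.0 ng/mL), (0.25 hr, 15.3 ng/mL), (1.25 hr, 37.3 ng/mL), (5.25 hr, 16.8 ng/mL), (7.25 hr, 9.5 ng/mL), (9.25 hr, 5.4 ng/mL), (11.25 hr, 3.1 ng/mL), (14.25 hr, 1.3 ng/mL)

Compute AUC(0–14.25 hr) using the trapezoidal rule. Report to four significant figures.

AUC = 192.7 ng/mL·hr

Trapezoidal AUC_0→14.25:
  [0→0.25]: (0.0+15.3)/2 × 0.25 = 1.9125
  [0.25→1.25]: (15.3+37.3)/2 × 1 = 26.3
  [1.25→5.25]: (37.3+16.8)/2 × 4 = 108.2
  [5.25→7.25]: (16.8+9.5)/2 × 2 = 26.3
  [7.25→9.25]: (9.5+5.4)/2 × 2 = 14.9
  [9.25→11.25]: (5.4+3.1)/2 × 2 = 8.5
  [11.25→14.25]: (3.1+1.3)/2 × 3 = 6.6
  Sum = 192.7125 ng/mL·hr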